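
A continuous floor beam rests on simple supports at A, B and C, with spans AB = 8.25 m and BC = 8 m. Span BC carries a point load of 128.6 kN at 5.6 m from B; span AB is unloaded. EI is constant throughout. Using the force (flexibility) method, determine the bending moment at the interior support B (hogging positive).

M_B = 69.14 kN·m

Take M_B as the redundant. Released structure: two simple spans AB and BC with a hinge at B.
Discontinuity in slope at B on the released structure — sum the simple-span end rotations:
  span BC: point load 128.6 at a = 5.6: Pab(L + b)/(6LEI) = 374.5/EI
  relative rotation θ_0 = (0 + 374.5)/EI = 374.5/EI
A unit hogging moment at B produces rotation L₁/(3EI) + L₂/(3EI) = 5.417/EI.
Slope continuity at B: θ_0 = M_B·5.417/EI, so M_B = 374.5/5.417 = 69.14 kN·m (hogging).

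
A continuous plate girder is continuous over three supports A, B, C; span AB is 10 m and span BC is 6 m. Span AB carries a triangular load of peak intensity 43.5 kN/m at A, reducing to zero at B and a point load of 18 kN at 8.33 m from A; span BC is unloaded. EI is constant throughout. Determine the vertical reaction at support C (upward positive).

Release continuity at B by inserting a hinge; the redundant is the internal moment M_B. The primary structure is two simply-supported spans AB and BC.
End slopes at the hinge B, treating each span as simply supported:
  span AB: triangular load, peak 43.5: 7w₀L³/(360EI) = 845.8/EI
  span AB: point load 18 at a = 8.33: Pab(L + a)/(6LEI) = 76.5/EI
  relative rotation θ_0 = (922.3 + 0)/EI = 922.3/EI
A unit hogging moment at B produces rotation L₁/(3EI) + L₂/(3EI) = 5.333/EI.
Compatibility: M_B·(L₁+L₂)/(3EI) = θ_0, giving M_B = 172.9 kN·m (hogging).
Span BC, ΣM about C: R_B^{BC}·6 = 0 + 172.9, so R_B^{BC} = 28.82 kN and R_C = 0 − 28.82 = -28.82 kN.

R_C = -28.82 kN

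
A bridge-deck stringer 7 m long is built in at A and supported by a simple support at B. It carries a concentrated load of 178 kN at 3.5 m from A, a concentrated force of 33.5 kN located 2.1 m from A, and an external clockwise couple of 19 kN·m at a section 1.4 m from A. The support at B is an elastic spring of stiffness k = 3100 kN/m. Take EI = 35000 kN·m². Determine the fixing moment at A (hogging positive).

Take the reaction at B as the redundant and release it; the primary structure is a cantilever fixed at A.
Primary-structure tip deflection at B by superposition:
  point load 178 at a = 3.5: Pa²(3L − a)/(6EI) = 6360/EI
  point load 33.5 at a = 2.1: Pa²(3L − a)/(6EI) = 465.4/EI
  clockwise couple 19 at a = 1.4: M₀a(2L − a)/(2EI) = 167.6/EI
  δ_0 = 6993/EI
Flexibility coefficient — unit upward force at B: δ_{BB} = L³/(3EI) = 114.3/EI.
With EI = 35000 kN·m²: δ_0 = 0.19979 m and δ_{BB} = 0.003267 m/kN.
Compatibility — the spring shortens by R_B/k under the reaction it provides: δ_0 − R_B·δ_{BB} = R_B/k. With 1/k = 0.000323 m/kN, R_B = δ_0 / (δ_{BB} + 1/k) = 0.19979 / (0.003267 + 0.000323) = 55.66 kN.
Moment equilibrium about A: M_A = Σ(load moments about A) − R_B·L = 712.4 − 55.66×7 = 322.7 kN·m.

M_A = 322.7 kN·m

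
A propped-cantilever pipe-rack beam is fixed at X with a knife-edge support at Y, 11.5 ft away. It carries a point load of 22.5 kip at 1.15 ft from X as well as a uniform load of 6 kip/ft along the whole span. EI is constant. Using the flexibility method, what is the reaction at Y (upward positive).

Take the reaction at Y as the redundant and release it; the primary structure is a cantilever fixed at X.
Downward deflection at the released point Y due to the loads:
  point load 22.5 at a = 1.15: Pa²(3L − a)/(6EI) = 165.4/EI
  UDL 6: wL⁴/(8EI) = 13118/EI
  δ_0 = 13283/EI
Tip deflection under a unit load at Y: L³/(3EI) = 507/EI.
Compatibility at Y: δ_0 − R_Y·δ_{YY} = 0, so R_Y = 13283/507 = 26.2 kip.

R_Y = 26.2 kip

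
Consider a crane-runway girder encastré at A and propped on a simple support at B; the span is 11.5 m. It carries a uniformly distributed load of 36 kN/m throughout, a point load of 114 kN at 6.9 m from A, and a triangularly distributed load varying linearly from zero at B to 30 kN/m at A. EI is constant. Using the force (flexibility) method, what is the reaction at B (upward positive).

R_B = 239 kN

Release the roller at B. Primary structure: cantilever fixed at A.
Primary-structure tip deflection at B by superposition:
  UDL 36: wL⁴/(8EI) = 78705/EI
  point load 114 at a = 6.9: Pa²(3L − a)/(6EI) = 24967/EI
  triangular load, peak 30 at the fixed end: w₀L⁴/(30EI) = 17490/EI
  δ_0 = 121162/EI
Tip deflection under a unit load at B: L³/(3EI) = 507/EI.
Compatibility at B: δ_0 − R_B·δ_{BB} = 0, so R_B = 121162/507 = 239 kN.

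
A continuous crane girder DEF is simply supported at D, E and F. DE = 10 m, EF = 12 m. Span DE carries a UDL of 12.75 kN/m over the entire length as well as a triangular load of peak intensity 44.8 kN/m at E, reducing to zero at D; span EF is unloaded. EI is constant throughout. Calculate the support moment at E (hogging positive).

Release continuity at E by inserting a hinge; the redundant is the internal moment M_E. The primary structure is two simply-supported spans DE and EF.
End slopes at the hinge E, treating each span as simply supported:
  span DE: UDL 12.75: wL³/(24EI) = 531.2/EI
  span DE: triangular load, peak 44.8: w₀L³/(45EI) = 995.6/EI
  relative rotation θ_0 = (1527 + 0)/EI = 1527/EI
A unit hogging moment at E produces rotation L₁/(3EI) + L₂/(3EI) = 7.333/EI.
Slope continuity at E: θ_0 = M_E·7.333/EI, so M_E = 1527/7.333 = 208.2 kN·m (hogging).

M_E = 208.2 kN·m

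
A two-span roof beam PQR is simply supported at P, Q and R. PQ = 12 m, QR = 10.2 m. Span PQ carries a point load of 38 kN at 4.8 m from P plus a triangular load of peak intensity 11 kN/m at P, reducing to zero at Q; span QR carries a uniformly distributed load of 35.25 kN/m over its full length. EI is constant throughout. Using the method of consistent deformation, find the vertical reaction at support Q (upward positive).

Insert a hinge at Q; M_Q is the redundant, and each span becomes simply supported.
Rotations at Q on the released spans (each span's end-slope, ×1/EI):
  span PQ: point load 38 at a = 4.8: Pab(L + a)/(6LEI) = 306.4/EI
  span PQ: triangular load, peak 11: 7w₀L³/(360EI) = 369.6/EI
  span QR: UDL 35.25: wL³/(24EI) = 1559/EI
  relative rotation θ_0 = (676 + 1559)/EI = 2235/EI
A unit hogging moment at Q produces rotation L₁/(3EI) + L₂/(3EI) = 7.4/EI.
Slope continuity at Q: θ_0 = M_Q·7.4/EI, so M_Q = 2235/7.4 = 302 kN·m (hogging).
Span PQ, ΣM about P with M_Q applied at Q: R_Q^{PQ}·12 = 446.4 + 302, so R_Q^{PQ} = 62.37 kN and R_P = 104 − 62.37 = 41.63 kN.
Span QR, ΣM about R: R_Q^{QR}·10.2 = 1834 + 302, so R_Q^{QR} = 209.4 kN and R_R = 359.6 − 209.4 = 150.2 kN.
R_Q = 62.37 + 209.4 = 271.7 kN.

R_Q = 271.7 kN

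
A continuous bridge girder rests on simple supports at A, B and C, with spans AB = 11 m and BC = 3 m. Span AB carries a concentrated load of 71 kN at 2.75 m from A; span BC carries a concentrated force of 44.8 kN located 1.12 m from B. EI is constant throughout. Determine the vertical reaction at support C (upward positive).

R_C = -9.072 kN

Insert a hinge at B; M_B is the redundant, and each span becomes simply supported.
End slopes at the hinge B, treating each span as simply supported:
  span AB: point load 71 at a = 2.75: Pab(L + a)/(6LEI) = 335.6/EI
  span BC: point load 44.8 at a = 1.12: Pab(L + b)/(6LEI) = 25.57/EI
  relative rotation θ_0 = (335.6 + 25.57)/EI = 361.2/EI
A unit hogging moment at B produces rotation L₁/(3EI) + L₂/(3EI) = 4.667/EI.
Slope continuity at B: θ_0 = M_B·4.667/EI, so M_B = 361.2/4.667 = 77.39 kN·m (hogging).
Span BC, ΣM about C: R_B^{BC}·3 = 84.22 + 77.39, so R_B^{BC} = 53.87 kN and R_C = 44.8 − 53.87 = -9.072 kN.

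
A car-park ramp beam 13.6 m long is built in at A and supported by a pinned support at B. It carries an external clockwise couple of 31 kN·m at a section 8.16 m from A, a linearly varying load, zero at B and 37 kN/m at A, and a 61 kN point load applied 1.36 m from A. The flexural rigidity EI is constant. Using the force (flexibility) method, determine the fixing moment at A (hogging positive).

Remove the prop at B; the released (primary) structure is a cantilever built in at A.
Primary-structure tip deflection at B by superposition:
  clockwise couple 31 at a = 8.16: M₀a(2L − a)/(2EI) = 2408/EI
  triangular load, peak 37 at the fixed end: w₀L⁴/(30EI) = 42193/EI
  point load 61 at a = 1.36: Pa²(3L − a)/(6EI) = 741.6/EI
  δ_0 = 45342/EI
Tip deflection under a unit load at B: L³/(3EI) = 838.5/EI.
The prop prevents deflection at B: R_B = δ_0/δ_{BB} = 45342/838.5 = 54.08 kN.
Moment equilibrium about A: M_A = Σ(load moments about A) − R_B·L = 1255 − 54.08×13.6 = 519.1 kN·m.

M_A = 519.1 kN·m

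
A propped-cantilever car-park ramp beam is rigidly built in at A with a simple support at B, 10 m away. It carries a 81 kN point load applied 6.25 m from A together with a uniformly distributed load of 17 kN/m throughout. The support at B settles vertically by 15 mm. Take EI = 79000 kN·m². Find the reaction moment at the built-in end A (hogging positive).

Take the reaction at B as the redundant and release it; the primary structure is a cantilever fixed at A.
Primary-structure tip deflection at B by superposition:
  point load 81 at a = 6.25: Pa²(3L − a)/(6EI) = 12524/EI
  UDL 17: wL⁴/(8EI) = 21250/EI
  δ_0 = 33774/EI
Flexibility coefficient — unit upward force at B: δ_{BB} = L³/(3EI) = 333.3/EI.
With EI = 79000 kN·m²: δ_0 = 0.42752 m and δ_{BB} = 0.004219 m/kN.
Compatibility — the beam at B must follow the support down by 0.015 m: δ_0 − R_B·δ_{BB} = 0.015, so R_B = (0.42752 − 0.015)/0.004219 = 97.77 kN.
Moment equilibrium about A: M_A = Σ(load moments about A) − R_B·L = 1356 − 97.77×10 = 378.6 kN·m.

M_A = 378.6 kN·m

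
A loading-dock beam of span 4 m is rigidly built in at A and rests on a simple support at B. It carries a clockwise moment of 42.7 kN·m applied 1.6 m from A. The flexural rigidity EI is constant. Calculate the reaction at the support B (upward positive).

Take the reaction at B as the redundant and release it; the primary structure is a cantilever fixed at A.
Primary-structure tip deflection at B by superposition:
  clockwise couple 42.7 at a = 1.6: M₀a(2L − a)/(2EI) = 218.6/EI
Tip deflection under a unit load at B: L³/(3EI) = 21.33/EI.
The prop prevents deflection at B: R_B = δ_0/δ_{BB} = 218.6/21.33 = 10.25 kN.

R_B = 10.25 kN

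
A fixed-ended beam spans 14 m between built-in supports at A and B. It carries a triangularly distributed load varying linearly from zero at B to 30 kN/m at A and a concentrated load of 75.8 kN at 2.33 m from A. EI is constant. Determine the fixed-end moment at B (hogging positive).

Release both end moments; the primary structure is a simply-supported span AB with redundants M_A and M_B.
End rotations of the released simple span under the applied load (×1/EI):
  at A: triangular load, peak 30: w₀L³/(45EI) = 1829/EI
  at B: triangular load, peak 30: 7w₀L³/(360EI) = 1601/EI
  at A: point load 75.8 at a = 2.33: Pab(L + b)/(6LEI) = 629.9/EI
  at B: point load 75.8 at a = 2.33: Pab(L + a)/(6LEI) = 400.7/EI
  θ_A0 = 2459/EI,  θ_B0 = 2001/EI
Flexibility coefficients: a unit moment at one end gives L/(3EI) there and L/(6EI) at the far end, so f₁₁ = f₂₂ = 4.667/EI and f₁₂ = f₂₁ = 2.333/EI.
Compatibility — zero rotation at each built-in end:
  4.667 M_A + 2.333 M_B = 2459
  2.333 M_A + 4.667 M_B = 2001
Solving the pair gives M_A = 416.7 kN·m and M_B = 220.5 kN·m (hogging).

M_B = 220.5 kN·m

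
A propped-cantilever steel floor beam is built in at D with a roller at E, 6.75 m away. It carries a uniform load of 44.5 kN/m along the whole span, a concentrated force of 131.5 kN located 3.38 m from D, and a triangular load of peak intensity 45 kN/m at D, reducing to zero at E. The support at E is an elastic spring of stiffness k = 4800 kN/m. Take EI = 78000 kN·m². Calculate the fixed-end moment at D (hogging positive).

Release the roller at E. Primary structure: cantilever fixed at D.
Free-end deflection of the primary structure under the applied loading (downward +):
  UDL 44.5: wL⁴/(8EI) = 11547/EI
  point load 131.5 at a = 3.38: Pa²(3L − a)/(6EI) = 4224/EI
  triangular load, peak 45 at the fixed end: w₀L⁴/(30EI) = 3114/EI
  δ_0 = 18885/EI
Tip deflection under a unit load at E: L³/(3EI) = 102.5/EI.
With EI = 78000 kN·m²: δ_0 = 0.24212 m and δ_{EE} = 0.001314 m/kN.
Compatibility — the spring shortens by R_E/k under the reaction it provides: δ_0 − R_E·δ_{EE} = R_E/k. With 1/k = 0.000208 m/kN, R_E = δ_0 / (δ_{EE} + 1/k) = 0.24212 / (0.001314 + 0.000208) = 159 kN.
Moment equilibrium about D: M_D = Σ(load moments about D) − R_E·L = 1800 − 159×6.75 = 726.6 kN·m.

M_D = 726.6 kN·m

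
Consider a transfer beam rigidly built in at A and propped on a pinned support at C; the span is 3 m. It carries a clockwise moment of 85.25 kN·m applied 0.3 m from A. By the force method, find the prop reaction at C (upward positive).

R_C = 8.099 kN

Take the reaction at C as the redundant and release it; the primary structure is a cantilever fixed at A.
Downward deflection at the released point C due to the loads:
  clockwise couple 85.25 at a = 0.3: M₀a(2L − a)/(2EI) = 72.89/EI
Flexibility coefficient — unit upward force at C: δ_{CC} = L³/(3EI) = 9/EI.
Compatibility at C: δ_0 − R_C·δ_{CC} = 0, so R_C = 72.89/9 = 8.099 kN.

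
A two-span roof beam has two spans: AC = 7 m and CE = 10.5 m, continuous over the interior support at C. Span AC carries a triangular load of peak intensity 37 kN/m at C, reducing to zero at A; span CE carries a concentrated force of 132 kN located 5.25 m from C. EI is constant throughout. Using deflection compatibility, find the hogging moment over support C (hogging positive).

M_C = 204.3 kN·m

Release continuity at C by inserting a hinge; the redundant is the internal moment M_C. The primary structure is two simply-supported spans AC and CE.
Discontinuity in slope at C on the released structure — sum the simple-span end rotations:
  span AC: triangular load, peak 37: w₀L³/(45EI) = 282/EI
  span CE: point load 132 at a = 5.25: Pab(L + b)/(6LEI) = 909.6/EI
  relative rotation θ_0 = (282 + 909.6)/EI = 1192/EI
A unit hogging moment at C produces rotation L₁/(3EI) + L₂/(3EI) = 5.833/EI.
Slope continuity at C: θ_0 = M_C·5.833/EI, so M_C = 1192/5.833 = 204.3 kN·m (hogging).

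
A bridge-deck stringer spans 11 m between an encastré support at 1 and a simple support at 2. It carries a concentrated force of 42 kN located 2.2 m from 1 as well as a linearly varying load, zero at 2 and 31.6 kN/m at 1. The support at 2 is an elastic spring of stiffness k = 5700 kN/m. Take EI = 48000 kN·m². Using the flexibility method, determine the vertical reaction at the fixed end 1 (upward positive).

Take the reaction at 2 as the redundant and release it; the primary structure is a cantilever fixed at 1.
Primary-structure tip deflection at 2 by superposition:
  point load 42 at a = 2.2: Pa²(3L − a)/(6EI) = 1044/EI
  triangular load, peak 31.6 at the fixed end: w₀L⁴/(30EI) = 15422/EI
  δ_0 = 16465/EI
Flexibility coefficient — unit upward force at 2: δ_{22} = L³/(3EI) = 443.7/EI.
With EI = 48000 kN·m²: δ_0 = 0.34303 m and δ_{22} = 0.009243 m/kN.
Compatibility — the spring shortens by R_2/k under the reaction it provides: δ_0 − R_2·δ_{22} = R_2/k. With 1/k = 0.000175 m/kN, R_2 = δ_0 / (δ_{22} + 1/k) = 0.34303 / (0.009243 + 0.000175) = 36.42 kN.
Vertical equilibrium: R_1 = ΣP − R_2 = 215.8 − 36.42 = 179.4 kN.

R_1 = 179.4 kN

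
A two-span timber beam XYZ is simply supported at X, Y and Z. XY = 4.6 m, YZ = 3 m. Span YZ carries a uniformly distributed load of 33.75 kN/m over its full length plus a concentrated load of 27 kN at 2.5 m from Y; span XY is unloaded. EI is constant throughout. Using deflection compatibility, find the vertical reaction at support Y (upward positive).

R_Y = 64.81 kN

Release continuity at Y by inserting a hinge; the redundant is the internal moment M_Y. The primary structure is two simply-supported spans XY and YZ.
Rotations at Y on the released spans (each span's end-slope, ×1/EI):
  span YZ: UDL 33.75: wL³/(24EI) = 37.97/EI
  span YZ: point load 27 at a = 2.5: Pab(L + b)/(6LEI) = 6.562/EI
  relative rotation θ_0 = (0 + 44.53)/EI = 44.53/EI
A unit hogging moment at Y produces rotation L₁/(3EI) + L₂/(3EI) = 2.533/EI.
Compatibility: M_Y·(L₁+L₂)/(3EI) = θ_0, giving M_Y = 17.58 kN·m (hogging).
Span XY, ΣM about X with M_Y applied at Y: R_Y^{XY}·4.6 = 0 + 17.58, so R_Y^{XY} = 3.821 kN and R_X = 0 − 3.821 = -3.821 kN.
Span YZ, ΣM about Z: R_Y^{YZ}·3 = 165.4 + 17.58, so R_Y^{YZ} = 60.98 kN and R_Z = 128.2 − 60.98 = 67.27 kN.
R_Y = 3.821 + 60.98 = 64.81 kN.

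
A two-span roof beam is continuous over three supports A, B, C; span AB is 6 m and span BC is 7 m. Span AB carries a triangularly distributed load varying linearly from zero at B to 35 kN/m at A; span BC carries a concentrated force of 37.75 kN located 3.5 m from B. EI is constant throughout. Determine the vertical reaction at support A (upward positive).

Release continuity at B by inserting a hinge; the redundant is the internal moment M_B. The primary structure is two simply-supported spans AB and BC.
Rotations at B on the released spans (each span's end-slope, ×1/EI):
  span AB: triangular load, peak 35: 7w₀L³/(360EI) = 147/EI
  span BC: point load 37.75 at a = 3.5: Pab(L + b)/(6LEI) = 115.6/EI
  relative rotation θ_0 = (147 + 115.6)/EI = 262.6/EI
A unit hogging moment at B produces rotation L₁/(3EI) + L₂/(3EI) = 4.333/EI.
Slope continuity at B: θ_0 = M_B·4.333/EI, so M_B = 262.6/4.333 = 60.6 kN·m (hogging).
Span AB, ΣM about A with M_B applied at B: R_B^{AB}·6 = 210 + 60.6, so R_B^{AB} = 45.1 kN and R_A = 105 − 45.1 = 59.9 kN.

R_A = 59.9 kN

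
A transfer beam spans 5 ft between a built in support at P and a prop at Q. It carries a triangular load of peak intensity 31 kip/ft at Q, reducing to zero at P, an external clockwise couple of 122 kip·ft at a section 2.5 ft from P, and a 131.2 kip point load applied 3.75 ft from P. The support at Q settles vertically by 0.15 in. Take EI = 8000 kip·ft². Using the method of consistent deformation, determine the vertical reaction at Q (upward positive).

R_Q = 150.7 kip

Remove the prop at Q; the released (primary) structure is a cantilever built in at P.
Free-end deflection of the primary structure under the applied loading (downward +):
  triangular load, peak 31 at the free end: 11w₀L⁴/(120EI) = 1776/EI
  clockwise couple 122 at a = 2.5: M₀a(2L − a)/(2EI) = 1144/EI
  point load 131.2 at a = 3.75: Pa²(3L − a)/(6EI) = 3459/EI
  δ_0 = 6379/EI
Tip deflection under a unit load at Q: L³/(3EI) = 41.67/EI.
With EI = 8000 kip·ft²: δ_0 = 0.7974 ft and δ_{QQ} = 0.005208 ft/kip.
Compatibility — the beam at Q must follow the support down by 0.0125 ft: δ_0 − R_Q·δ_{QQ} = 0.0125, so R_Q = (0.7974 − 0.0125)/0.005208 = 150.7 kip.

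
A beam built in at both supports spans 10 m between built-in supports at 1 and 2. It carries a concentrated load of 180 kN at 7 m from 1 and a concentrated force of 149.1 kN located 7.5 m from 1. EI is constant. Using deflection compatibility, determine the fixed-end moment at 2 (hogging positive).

Release both end moments; the primary structure is a simply-supported span 12 with redundants M_1 and M_2.
On the primary (simply-supported) span, the end slopes from the loading are:
  at 1: point load 180 at a = 7: Pab(L + b)/(6LEI) = 819/EI
  at 2: point load 180 at a = 7: Pab(L + a)/(6LEI) = 1071/EI
  at 1: point load 149.1 at a = 7.5: Pab(L + b)/(6LEI) = 582.4/EI
  at 2: point load 149.1 at a = 7.5: Pab(L + a)/(6LEI) = 815.4/EI
  θ_10 = 1401/EI,  θ_20 = 1886/EI
Flexibility coefficients: a unit moment at one end gives L/(3EI) there and L/(6EI) at the far end, so f₁₁ = f₂₂ = 3.333/EI and f₁₂ = f₂₁ = 1.667/EI.
Compatibility — zero rotation at each built-in end:
  3.333 M_1 + 1.667 M_2 = 1401
  1.667 M_1 + 3.333 M_2 = 1886
Solving the pair gives M_1 = 183.3 kN·m and M_2 = 474.3 kN·m (hogging).

M_2 = 474.3 kN·m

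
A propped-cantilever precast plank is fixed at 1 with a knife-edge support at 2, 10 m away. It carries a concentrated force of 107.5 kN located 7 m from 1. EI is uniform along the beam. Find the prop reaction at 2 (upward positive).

R_2 = 60.58 kN

Release the roller at 2. Primary structure: cantilever fixed at 1.
Free-end deflection of the primary structure under the applied loading (downward +):
  point load 107.5 at a = 7: Pa²(3L − a)/(6EI) = 20192/EI
Tip deflection under a unit load at 2: L³/(3EI) = 333.3/EI.
Compatibility at 2: δ_0 − R_2·δ_{22} = 0, so R_2 = 20192/333.3 = 60.58 kN.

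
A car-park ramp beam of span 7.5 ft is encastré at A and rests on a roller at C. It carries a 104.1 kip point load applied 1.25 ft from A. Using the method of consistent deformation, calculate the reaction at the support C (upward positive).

R_C = 4.097 kip

Release the roller at C. Primary structure: cantilever fixed at A.
Free-end deflection of the primary structure under the applied loading (downward +):
  point load 104.1 at a = 1.25: Pa²(3L − a)/(6EI) = 576.1/EI
Tip deflection under a unit load at C: L³/(3EI) = 140.6/EI.
Compatibility at C: δ_0 − R_C·δ_{CC} = 0, so R_C = 576.1/140.6 = 4.097 kip.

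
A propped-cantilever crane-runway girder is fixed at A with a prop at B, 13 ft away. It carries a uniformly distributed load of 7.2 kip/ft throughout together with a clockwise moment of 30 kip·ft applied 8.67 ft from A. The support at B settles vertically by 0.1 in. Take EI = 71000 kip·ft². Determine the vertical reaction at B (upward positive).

Take the reaction at B as the redundant and release it; the primary structure is a cantilever fixed at A.
Downward deflection at the released point B due to the loads:
  UDL 7.2: wL⁴/(8EI) = 25705/EI
  clockwise couple 30 at a = 8.67: M₀a(2L − a)/(2EI) = 2254/EI
  δ_0 = 27959/EI
Tip deflection under a unit load at B: L³/(3EI) = 732.3/EI.
With EI = 71000 kip·ft²: δ_0 = 0.39378 ft and δ_{BB} = 0.010315 ft/kip.
Compatibility — the beam at B must follow the support down by 0.008333 ft: δ_0 − R_B·δ_{BB} = 0.008333, so R_B = (0.39378 − 0.008333)/0.010315 = 37.37 kip.

R_B = 37.37 kip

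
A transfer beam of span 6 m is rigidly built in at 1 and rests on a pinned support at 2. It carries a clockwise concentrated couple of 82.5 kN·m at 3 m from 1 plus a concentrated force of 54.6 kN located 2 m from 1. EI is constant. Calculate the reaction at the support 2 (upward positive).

R_2 = 23.56 kN

Choose R_2 as the redundant. The primary structure is the cantilever fixed at 1.
Deflection at 2 on the released cantilever, summing each load's contribution:
  clockwise couple 82.5 at a = 3: M₀a(2L − a)/(2EI) = 1114/EI
  point load 54.6 at a = 2: Pa²(3L − a)/(6EI) = 582.4/EI
  δ_0 = 1696/EI
Flexibility coefficient — unit upward force at 2: δ_{22} = L³/(3EI) = 72/EI.
Compatibility at 2: δ_0 − R_2·δ_{22} = 0, so R_2 = 1696/72 = 23.56 kN.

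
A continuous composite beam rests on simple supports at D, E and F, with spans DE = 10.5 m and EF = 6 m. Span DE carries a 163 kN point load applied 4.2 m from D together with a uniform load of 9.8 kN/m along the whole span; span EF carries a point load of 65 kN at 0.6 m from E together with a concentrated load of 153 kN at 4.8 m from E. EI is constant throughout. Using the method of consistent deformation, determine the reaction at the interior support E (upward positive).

R_E = 287.8 kN

Insert a hinge at E; M_E is the redundant, and each span becomes simply supported.
Rotations at E on the released spans (each span's end-slope, ×1/EI):
  span DE: point load 163 at a = 4.2: Pab(L + a)/(6LEI) = 1006/EI
  span DE: UDL 9.8: wL³/(24EI) = 472.7/EI
  span EF: point load 65 at a = 0.6: Pab(L + b)/(6LEI) = 66.69/EI
  span EF: point load 153 at a = 4.8: Pab(L + b)/(6LEI) = 176.3/EI
  relative rotation θ_0 = (1479 + 242.9)/EI = 1722/EI
A unit hogging moment at E produces rotation L₁/(3EI) + L₂/(3EI) = 5.5/EI.
Slope continuity at E: θ_0 = M_E·5.5/EI, so M_E = 1722/5.5 = 313.1 kN·m (hogging).
Span DE, ΣM about D with M_E applied at E: R_E^{DE}·10.5 = 1225 + 313.1, so R_E^{DE} = 146.5 kN and R_D = 265.9 − 146.5 = 119.4 kN.
Span EF, ΣM about F: R_E^{EF}·6 = 534.6 + 313.1, so R_E^{EF} = 141.3 kN and R_F = 218 − 141.3 = 76.72 kN.
R_E = 146.5 + 141.3 = 287.8 kN.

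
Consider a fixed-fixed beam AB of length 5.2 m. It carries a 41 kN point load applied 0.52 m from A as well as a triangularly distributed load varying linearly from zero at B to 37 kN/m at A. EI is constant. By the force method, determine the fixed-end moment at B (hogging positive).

Take the two fixed-end moments M_A, M_B as redundants; the released structure is the simple span AB.
On the primary (simply-supported) span, the end slopes from the loading are:
  at A: point load 41 at a = 0.52: Pab(L + b)/(6LEI) = 31.6/EI
  at B: point load 41 at a = 0.52: Pab(L + a)/(6LEI) = 18.29/EI
  at A: triangular load, peak 37: w₀L³/(45EI) = 115.6/EI
  at B: triangular load, peak 37: 7w₀L³/(360EI) = 101.2/EI
  θ_A0 = 147.2/EI,  θ_B0 = 119.5/EI
Flexibility coefficients: a unit moment at one end gives L/(3EI) there and L/(6EI) at the far end, so f₁₁ = f₂₂ = 1.733/EI and f₁₂ = f₂₁ = 0.8667/EI.
Compatibility — zero rotation at each built-in end:
  1.733 M_A + 0.8667 M_B = 147.2
  0.8667 M_A + 1.733 M_B = 119.5
Solving the pair gives M_A = 67.29 kN·m and M_B = 35.27 kN·m (hogging).

M_B = 35.27 kN·m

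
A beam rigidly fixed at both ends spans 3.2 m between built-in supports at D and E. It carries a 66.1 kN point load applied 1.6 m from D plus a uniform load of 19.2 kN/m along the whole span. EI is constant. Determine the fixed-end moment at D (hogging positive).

M_D = 42.82 kN·m

Release both end moments; the primary structure is a simply-supported span DE with redundants M_D and M_E.
Simple-span end rotations at D and E under the given loads:
  at D: point load 66.1 at a = 1.6: Pab(L + b)/(6LEI) = 42.3/EI
  at E: point load 66.1 at a = 1.6: Pab(L + a)/(6LEI) = 42.3/EI
  at D: UDL 19.2: wL³/(24EI) = 26.21/EI
  at E: UDL 19.2: wL³/(24EI) = 26.21/EI
  θ_D0 = 68.52/EI,  θ_E0 = 68.52/EI
Flexibility coefficients: a unit moment at one end gives L/(3EI) there and L/(6EI) at the far end, so f₁₁ = f₂₂ = 1.067/EI and f₁₂ = f₂₁ = 0.5333/EI.
Compatibility — zero rotation at each built-in end:
  1.067 M_D + 0.5333 M_E = 68.52
  0.5333 M_D + 1.067 M_E = 68.52
Solving the pair gives M_D = 42.82 kN·m and M_E = 42.82 kN·m (hogging).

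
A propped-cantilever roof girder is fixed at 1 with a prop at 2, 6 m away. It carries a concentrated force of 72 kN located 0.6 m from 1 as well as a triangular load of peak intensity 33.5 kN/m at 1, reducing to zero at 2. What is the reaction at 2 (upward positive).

Remove the prop at 2; the released (primary) structure is a cantilever built in at 1.
Primary-structure tip deflection at 2 by superposition:
  point load 72 at a = 0.6: Pa²(3L − a)/(6EI) = 75.17/EI
  triangular load, peak 33.5 at the fixed end: w₀L⁴/(30EI) = 1447/EI
  δ_0 = 1522/EI
Flexibility coefficient — unit upward force at 2: δ_{22} = L³/(3EI) = 72/EI.
The prop prevents deflection at 2: R_2 = δ_0/δ_{22} = 1522/72 = 21.14 kN.

R_2 = 21.14 kN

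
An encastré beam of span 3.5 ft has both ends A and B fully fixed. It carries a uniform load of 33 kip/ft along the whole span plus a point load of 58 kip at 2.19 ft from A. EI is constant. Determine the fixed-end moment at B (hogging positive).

Release both end moments; the primary structure is a simply-supported span AB with redundants M_A and M_B.
On the primary (simply-supported) span, the end slopes from the loading are:
  at A: UDL 33: wL³/(24EI) = 58.95/EI
  at B: UDL 33: wL³/(24EI) = 58.95/EI
  at A: point load 58 at a = 2.19: Pab(L + b)/(6LEI) = 38.11/EI
  at B: point load 58 at a = 2.19: Pab(L + a)/(6LEI) = 45.09/EI
  θ_A0 = 97.07/EI,  θ_B0 = 104/EI
Flexibility coefficients: a unit moment at one end gives L/(3EI) there and L/(6EI) at the far end, so f₁₁ = f₂₂ = 1.167/EI and f₁₂ = f₂₁ = 0.5833/EI.
Compatibility — zero rotation at each built-in end:
  1.167 M_A + 0.5833 M_B = 97.07
  0.5833 M_A + 1.167 M_B = 104
Solving the pair gives M_A = 51.48 kip·ft and M_B = 63.44 kip·ft (hogging).

M_B = 63.44 kip·ft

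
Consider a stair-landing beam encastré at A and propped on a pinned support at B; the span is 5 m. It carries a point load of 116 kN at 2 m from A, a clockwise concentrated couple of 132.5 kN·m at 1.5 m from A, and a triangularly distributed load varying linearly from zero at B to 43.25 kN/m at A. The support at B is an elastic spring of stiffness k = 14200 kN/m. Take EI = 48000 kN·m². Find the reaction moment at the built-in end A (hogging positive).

Take the reaction at B as the redundant and release it; the primary structure is a cantilever fixed at A.
Free-end deflection of the primary structure under the applied loading (downward +):
  point load 116 at a = 2: Pa²(3L − a)/(6EI) = 1005/EI
  clockwise couple 132.5 at a = 1.5: M₀a(2L − a)/(2EI) = 844.7/EI
  triangular load, peak 43.25 at the fixed end: w₀L⁴/(30EI) = 901/EI
  δ_0 = 2751/EI
Flexibility coefficient — unit upward force at B: δ_{BB} = L³/(3EI) = 41.67/EI.
With EI = 48000 kN·m²: δ_0 = 0.057314 m and δ_{BB} = 0.000868 m/kN.
Compatibility — the spring shortens by R_B/k under the reaction it provides: δ_0 − R_B·δ_{BB} = R_B/k. With 1/k = 0.00007 m/kN, R_B = δ_0 / (δ_{BB} + 1/k) = 0.057314 / (0.000868 + 0.00007) = 61.07 kN.
Moment equilibrium about A: M_A = Σ(load moments about A) − R_B·L = 544.7 − 61.07×5 = 239.4 kN·m.

M_A = 239.4 kN·m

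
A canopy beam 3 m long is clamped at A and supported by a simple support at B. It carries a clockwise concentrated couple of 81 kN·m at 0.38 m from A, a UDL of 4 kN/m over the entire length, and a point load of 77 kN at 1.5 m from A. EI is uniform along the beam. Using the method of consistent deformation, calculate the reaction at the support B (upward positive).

R_B = 38.17 kN

Choose R_B as the redundant. The primary structure is the cantilever fixed at A.
Free-end deflection of the primary structure under the applied loading (downward +):
  clockwise couple 81 at a = 0.38: M₀a(2L − a)/(2EI) = 86.49/EI
  UDL 4: wL⁴/(8EI) = 40.5/EI
  point load 77 at a = 1.5: Pa²(3L − a)/(6EI) = 216.6/EI
  δ_0 = 343.6/EI
Flexibility coefficient — unit upward force at B: δ_{BB} = L³/(3EI) = 9/EI.
The prop prevents deflection at B: R_B = δ_0/δ_{BB} = 343.6/9 = 38.17 kN.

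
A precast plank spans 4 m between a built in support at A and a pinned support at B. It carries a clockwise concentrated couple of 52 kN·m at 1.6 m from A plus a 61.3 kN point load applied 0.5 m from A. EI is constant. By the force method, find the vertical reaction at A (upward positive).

R_A = 47.44 kN

Take the reaction at B as the redundant and release it; the primary structure is a cantilever fixed at A.
Free-end deflection of the primary structure under the applied loading (downward +):
  clockwise couple 52 at a = 1.6: M₀a(2L − a)/(2EI) = 266.2/EI
  point load 61.3 at a = 0.5: Pa²(3L − a)/(6EI) = 29.37/EI
  δ_0 = 295.6/EI
Flexibility coefficient — unit upward force at B: δ_{BB} = L³/(3EI) = 21.33/EI.
Compatibility at B: δ_0 − R_B·δ_{BB} = 0, so R_B = 295.6/21.33 = 13.86 kN.
Vertical equilibrium: R_A = ΣP − R_B = 61.3 − 13.86 = 47.44 kN.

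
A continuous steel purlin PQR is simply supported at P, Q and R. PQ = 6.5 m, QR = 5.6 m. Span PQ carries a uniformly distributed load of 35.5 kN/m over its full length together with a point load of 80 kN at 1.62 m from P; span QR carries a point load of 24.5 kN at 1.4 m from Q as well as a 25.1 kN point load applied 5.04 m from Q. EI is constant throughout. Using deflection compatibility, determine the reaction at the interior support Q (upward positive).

R_Q = 205.1 kN

Insert a hinge at Q; M_Q is the redundant, and each span becomes simply supported.
Discontinuity in slope at Q on the released structure — sum the simple-span end rotations:
  span PQ: UDL 35.5: wL³/(24EI) = 406.2/EI
  span PQ: point load 80 at a = 1.62: Pab(L + a)/(6LEI) = 131.7/EI
  span QR: point load 24.5 at a = 1.4: Pab(L + b)/(6LEI) = 42.02/EI
  span QR: point load 25.1 at a = 5.04: Pab(L + b)/(6LEI) = 12.99/EI
  relative rotation θ_0 = (537.9 + 55.01)/EI = 592.9/EI
A unit hogging moment at Q produces rotation L₁/(3EI) + L₂/(3EI) = 4.033/EI.
Slope continuity at Q: θ_0 = M_Q·4.033/EI, so M_Q = 592.9/4.033 = 147 kN·m (hogging).
Span PQ, ΣM about P with M_Q applied at Q: R_Q^{PQ}·6.5 = 879.5 + 147, so R_Q^{PQ} = 157.9 kN and R_P = 310.8 − 157.9 = 152.8 kN.
Span QR, ΣM about R: R_Q^{QR}·5.6 = 117 + 147, so R_Q^{QR} = 47.14 kN and R_R = 49.6 − 47.14 = 2.465 kN.
R_Q = 157.9 + 47.14 = 205.1 kN.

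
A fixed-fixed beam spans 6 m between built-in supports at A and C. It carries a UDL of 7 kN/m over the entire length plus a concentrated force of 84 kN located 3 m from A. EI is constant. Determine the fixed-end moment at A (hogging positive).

Take the two fixed-end moments M_A, M_C as redundants; the released structure is the simple span AC.
On the primary (simply-supported) span, the end slopes from the loading are:
  at A: UDL 7: wL³/(24EI) = 63/EI
  at C: UDL 7: wL³/(24EI) = 63/EI
  at A: point load 84 at a = 3: Pab(L + b)/(6LEI) = 189/EI
  at C: point load 84 at a = 3: Pab(L + a)/(6LEI) = 189/EI
  θ_A0 = 252/EI,  θ_C0 = 252/EI
Flexibility coefficients: a unit moment at one end gives L/(3EI) there and L/(6EI) at the far end, so f₁₁ = f₂₂ = 2/EI and f₁₂ = f₂₁ = 1/EI.
Compatibility — zero rotation at each built-in end:
  2 M_A + 1 M_C = 252
  1 M_A + 2 M_C = 252
Solving the pair gives M_A = 84 kN·m and M_C = 84 kN·m (hogging).

M_A = 84 kN·m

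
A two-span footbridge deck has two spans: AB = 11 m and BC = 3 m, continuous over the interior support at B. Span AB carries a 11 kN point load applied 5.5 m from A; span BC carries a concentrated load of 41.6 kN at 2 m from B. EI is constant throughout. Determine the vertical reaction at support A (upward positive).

R_A = 3.519 kN

Release continuity at B by inserting a hinge; the redundant is the internal moment M_B. The primary structure is two simply-supported spans AB and BC.
Discontinuity in slope at B on the released structure — sum the simple-span end rotations:
  span AB: point load 11 at a = 5.5: Pab(L + a)/(6LEI) = 83.19/EI
  span BC: point load 41.6 at a = 2: Pab(L + b)/(6LEI) = 18.49/EI
  relative rotation θ_0 = (83.19 + 18.49)/EI = 101.7/EI
A unit hogging moment at B produces rotation L₁/(3EI) + L₂/(3EI) = 4.667/EI.
Compatibility: M_B·(L₁+L₂)/(3EI) = θ_0, giving M_B = 21.79 kN·m (hogging).
Span AB, ΣM about A with M_B applied at B: R_B^{AB}·11 = 60.5 + 21.79, so R_B^{AB} = 7.481 kN and R_A = 11 − 7.481 = 3.519 kN.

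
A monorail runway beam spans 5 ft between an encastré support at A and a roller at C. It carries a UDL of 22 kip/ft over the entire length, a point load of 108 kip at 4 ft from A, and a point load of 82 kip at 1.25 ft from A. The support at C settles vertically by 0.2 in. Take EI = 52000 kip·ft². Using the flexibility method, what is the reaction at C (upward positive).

R_C = 103.5 kip

Remove the prop at C; the released (primary) structure is a cantilever built in at A.
Primary-structure tip deflection at C by superposition:
  UDL 22: wL⁴/(8EI) = 1719/EI
  point load 108 at a = 4: Pa²(3L − a)/(6EI) = 3168/EI
  point load 82 at a = 1.25: Pa²(3L − a)/(6EI) = 293.6/EI
  δ_0 = 5180/EI
Tip deflection under a unit load at C: L³/(3EI) = 41.67/EI.
With EI = 52000 kip·ft²: δ_0 = 0.099622 ft and δ_{CC} = 0.000801 ft/kip.
Compatibility — the beam at C must follow the support down by 0.01667 ft: δ_0 − R_C·δ_{CC} = 0.01667, so R_C = (0.099622 − 0.01667)/0.000801 = 103.5 kip.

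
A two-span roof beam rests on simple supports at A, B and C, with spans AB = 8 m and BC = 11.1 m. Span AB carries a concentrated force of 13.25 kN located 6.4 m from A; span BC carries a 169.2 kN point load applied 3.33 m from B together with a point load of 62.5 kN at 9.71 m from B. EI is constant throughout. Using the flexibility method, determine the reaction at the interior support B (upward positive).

R_B = 185.5 kN

Release continuity at B by inserting a hinge; the redundant is the internal moment M_B. The primary structure is two simply-supported spans AB and BC.
End slopes at the hinge B, treating each span as simply supported:
  span AB: point load 13.25 at a = 6.4: Pab(L + a)/(6LEI) = 40.7/EI
  span BC: point load 169.2 at a = 3.33: Pab(L + b)/(6LEI) = 1240/EI
  span BC: point load 62.5 at a = 9.71: Pab(L + b)/(6LEI) = 158.2/EI
  relative rotation θ_0 = (40.7 + 1399)/EI = 1439/EI
A unit hogging moment at B produces rotation L₁/(3EI) + L₂/(3EI) = 6.367/EI.
Compatibility: M_B·(L₁+L₂)/(3EI) = θ_0, giving M_B = 226.1 kN·m (hogging).
Span AB, ΣM about A with M_B applied at B: R_B^{AB}·8 = 84.8 + 226.1, so R_B^{AB} = 38.86 kN and R_A = 13.25 − 38.86 = -25.61 kN.
Span BC, ΣM about C: R_B^{BC}·11.1 = 1402 + 226.1, so R_B^{BC} = 146.6 kN and R_C = 231.7 − 146.6 = 85.07 kN.
R_B = 38.86 + 146.6 = 185.5 kN.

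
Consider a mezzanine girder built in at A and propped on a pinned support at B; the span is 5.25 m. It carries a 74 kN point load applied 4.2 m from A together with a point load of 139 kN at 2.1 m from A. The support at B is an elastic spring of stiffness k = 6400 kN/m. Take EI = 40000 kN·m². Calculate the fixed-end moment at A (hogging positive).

Take the reaction at B as the redundant and release it; the primary structure is a cantilever fixed at A.
Free-end deflection of the primary structure under the applied loading (downward +):
  point load 74 at a = 4.2: Pa²(3L − a)/(6EI) = 2513/EI
  point load 139 at a = 2.1: Pa²(3L − a)/(6EI) = 1395/EI
  δ_0 = 3907/EI
Tip deflection under a unit load at B: L³/(3EI) = 48.23/EI.
With EI = 40000 kN·m²: δ_0 = 0.097684 m and δ_{BB} = 0.001206 m/kN.
Compatibility — the spring shortens by R_B/k under the reaction it provides: δ_0 − R_B·δ_{BB} = R_B/k. With 1/k = 0.000156 m/kN, R_B = δ_0 / (δ_{BB} + 1/k) = 0.097684 / (0.001206 + 0.000156) = 71.72 kN.
Moment equilibrium about A: M_A = Σ(load moments about A) − R_B·L = 602.7 − 71.72×5.25 = 226.2 kN·m.

M_A = 226.2 kN·m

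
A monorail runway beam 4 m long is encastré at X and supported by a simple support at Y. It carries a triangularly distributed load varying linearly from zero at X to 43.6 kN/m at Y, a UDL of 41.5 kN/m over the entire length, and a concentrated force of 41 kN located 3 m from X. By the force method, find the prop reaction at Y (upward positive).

Release the roller at Y. Primary structure: cantilever fixed at X.
Downward deflection at the released point Y due to the loads:
  triangular load, peak 43.6 at the free end: 11w₀L⁴/(120EI) = 1023/EI
  UDL 41.5: wL⁴/(8EI) = 1328/EI
  point load 41 at a = 3: Pa²(3L − a)/(6EI) = 553.5/EI
  δ_0 = 2905/EI
Flexibility coefficient — unit upward force at Y: δ_{YY} = L³/(3EI) = 21.33/EI.
The prop prevents deflection at Y: R_Y = δ_0/δ_{YY} = 2905/21.33 = 136.2 kN.

R_Y = 136.2 kN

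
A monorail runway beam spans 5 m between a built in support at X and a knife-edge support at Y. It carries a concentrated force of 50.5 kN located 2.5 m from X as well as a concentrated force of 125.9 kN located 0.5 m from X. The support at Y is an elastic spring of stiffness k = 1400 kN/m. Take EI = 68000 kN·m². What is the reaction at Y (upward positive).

R_Y = 8.13 kN

Remove the prop at Y; the released (primary) structure is a cantilever built in at X.
Primary-structure tip deflection at Y by superposition:
  point load 50.5 at a = 2.5: Pa²(3L − a)/(6EI) = 657.6/EI
  point load 125.9 at a = 0.5: Pa²(3L − a)/(6EI) = 76.06/EI
  δ_0 = 733.6/EI
Tip deflection under a unit load at Y: L³/(3EI) = 41.67/EI.
With EI = 68000 kN·m²: δ_0 = 0.010788 m and δ_{YY} = 0.000613 m/kN.
Compatibility — the spring shortens by R_Y/k under the reaction it provides: δ_0 − R_Y·δ_{YY} = R_Y/k. With 1/k = 0.000714 m/kN, R_Y = δ_0 / (δ_{YY} + 1/k) = 0.010788 / (0.000613 + 0.000714) = 8.13 kN.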